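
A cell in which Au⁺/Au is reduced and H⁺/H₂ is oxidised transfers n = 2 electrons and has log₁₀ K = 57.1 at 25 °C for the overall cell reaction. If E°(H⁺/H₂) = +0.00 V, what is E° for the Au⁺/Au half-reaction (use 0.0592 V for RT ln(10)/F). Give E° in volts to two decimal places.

E°cell = (0.0592/n)·log K = (0.0592/2)(57.1) = +1.690 V.
Since Au⁺/Au is the cathode and H⁺/H₂ the anode, E°cell = E°(Au⁺/Au) − E°(H⁺/H₂).
So E°(Au⁺/Au) = E°cell + E°(H⁺/H₂) = +1.690 + (+0.00) = +1.69 V.

+1.69 V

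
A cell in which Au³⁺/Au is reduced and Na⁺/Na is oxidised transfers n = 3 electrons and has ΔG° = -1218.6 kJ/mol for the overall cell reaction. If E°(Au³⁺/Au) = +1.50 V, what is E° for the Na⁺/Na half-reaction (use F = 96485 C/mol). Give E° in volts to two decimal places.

E°cell = −ΔG°/(nF) = −(-1218.6×10³)/((3)(96485)) = +4.210 V.
Since Au³⁺/Au is the cathode and Na⁺/Na the anode, E°cell = E°(Au³⁺/Au) − E°(Na⁺/Na).
So E°(Na⁺/Na) = E°(Au³⁺/Au) − E°cell = (+1.50) − (+4.210) = -2.71 V.

-2.71 V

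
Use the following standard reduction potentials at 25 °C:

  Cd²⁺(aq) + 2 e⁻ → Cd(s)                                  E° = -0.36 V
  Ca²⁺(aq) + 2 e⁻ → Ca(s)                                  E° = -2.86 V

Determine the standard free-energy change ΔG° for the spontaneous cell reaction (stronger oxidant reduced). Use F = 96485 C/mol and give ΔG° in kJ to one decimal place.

Cd²⁺/Cd (E° = -0.36 V) is the cathode; Ca²⁺/Ca (E° = -2.86 V) is the anode, so E°cell = +2.50 V.
Balancing electrons gives n = 2 (lcm of 2 and 2).
ΔG° = −nFE° = −(2)(96485)(+2.50) = -482,425 J = -482.4 kJ.

-482.4 kJ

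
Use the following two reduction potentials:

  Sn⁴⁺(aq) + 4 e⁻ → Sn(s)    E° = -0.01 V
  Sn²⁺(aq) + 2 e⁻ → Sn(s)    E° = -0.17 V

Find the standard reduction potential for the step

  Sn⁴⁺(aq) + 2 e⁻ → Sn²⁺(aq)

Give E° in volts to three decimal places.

Sequential free energies add, so n₃E°₃ = n₁E°₁ + n₂E°₂.
With n₃ = 4, and the known step contributing 2×(-0.17) V, the unknown satisfies 2·E° = 4×(-0.01) − 2×(-0.17) = +0.300.
E° = +0.300 / 2 = +0.150 V.

+0.150 V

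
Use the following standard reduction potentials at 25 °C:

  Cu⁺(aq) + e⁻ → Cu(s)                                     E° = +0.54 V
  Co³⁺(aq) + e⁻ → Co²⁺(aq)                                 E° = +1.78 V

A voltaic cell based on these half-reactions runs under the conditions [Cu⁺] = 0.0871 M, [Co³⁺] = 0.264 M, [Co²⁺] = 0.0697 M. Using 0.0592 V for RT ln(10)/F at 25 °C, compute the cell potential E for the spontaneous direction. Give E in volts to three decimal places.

Co³⁺/Co²⁺ is the cathode (higher E°), Cu⁺/Cu the anode: E°cell = +1.78 − (+0.54) = +1.24 V, n = 1.
Overall: Co³⁺(aq) + Cu(s) → Co²⁺(aq) + Cu⁺(aq)
Q = [Co²⁺]·[Cu⁺] / ([Co³⁺]); log Q = -1.638.
E = E° − (0.0592/n) log Q = +1.24 − (0.0592/1)(-1.638) = +1.337 V.

+1.337 V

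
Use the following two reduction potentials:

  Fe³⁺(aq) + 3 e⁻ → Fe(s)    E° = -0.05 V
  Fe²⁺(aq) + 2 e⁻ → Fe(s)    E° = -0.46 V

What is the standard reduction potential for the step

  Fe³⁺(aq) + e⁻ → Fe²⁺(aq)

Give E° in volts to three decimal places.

+0.770 V

Sequential free energies add, so n₃E°₃ = n₁E°₁ + n₂E°₂.
With n₃ = 3, and the known step contributing 2×(-0.46) V, the unknown satisfies 1·E° = 3×(-0.05) − 2×(-0.46) = +0.770.
E° = +0.770 / 1 = +0.770 V.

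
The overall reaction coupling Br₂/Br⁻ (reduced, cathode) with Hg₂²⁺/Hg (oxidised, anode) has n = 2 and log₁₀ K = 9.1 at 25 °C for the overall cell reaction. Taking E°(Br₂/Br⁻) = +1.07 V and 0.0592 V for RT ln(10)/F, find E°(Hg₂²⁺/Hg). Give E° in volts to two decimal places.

+0.80 V

E°cell = (0.0592/n)·log K = (0.0592/2)(9.1) = +0.269 V.
Since Br₂/Br⁻ is the cathode and Hg₂²⁺/Hg the anode, E°cell = E°(Br₂/Br⁻) − E°(Hg₂²⁺/Hg).
So E°(Hg₂²⁺/Hg) = E°(Br₂/Br⁻) − E°cell = (+1.07) − (+0.269) = +0.80 V.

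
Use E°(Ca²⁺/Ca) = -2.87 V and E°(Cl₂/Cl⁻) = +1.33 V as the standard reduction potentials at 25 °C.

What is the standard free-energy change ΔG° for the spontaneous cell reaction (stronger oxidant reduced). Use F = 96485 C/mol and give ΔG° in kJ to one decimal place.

Cl₂/Cl⁻ (E° = +1.33 V) is the cathode; Ca²⁺/Ca (E° = -2.87 V) is the anode, so E°cell = +4.20 V.
Balancing electrons gives n = 2 (lcm of 2 and 2).
ΔG° = −nFE° = −(2)(96485)(+4.20) = -810,474 J = -810.5 kJ.

-810.5 kJ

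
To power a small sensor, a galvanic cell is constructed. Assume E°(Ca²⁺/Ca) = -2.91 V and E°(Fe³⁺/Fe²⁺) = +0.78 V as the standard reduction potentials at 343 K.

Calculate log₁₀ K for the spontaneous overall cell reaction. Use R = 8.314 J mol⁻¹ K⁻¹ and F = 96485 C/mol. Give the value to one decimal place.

Cathode: Fe³⁺/Fe²⁺; anode: Ca²⁺/Ca. E°cell = (+0.78) − (-2.91) = +3.69 V, with n = 2.
ΔG° = −nFE° = −RT ln K, so ln K = nFE°/(RT) = (2)(96485)(+3.69) / ((8.314)(343)) = 249.696.
log₁₀ K = 249.696 / ln 10 = 108.4.

108.4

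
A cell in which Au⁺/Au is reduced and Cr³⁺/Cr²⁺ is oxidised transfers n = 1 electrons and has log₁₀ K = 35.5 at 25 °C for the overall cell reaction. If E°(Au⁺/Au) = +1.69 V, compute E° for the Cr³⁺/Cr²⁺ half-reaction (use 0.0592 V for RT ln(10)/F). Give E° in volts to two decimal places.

-0.41 V

E°cell = (0.0592/n)·log K = (0.0592/1)(35.5) = +2.102 V.
Since Au⁺/Au is the cathode and Cr³⁺/Cr²⁺ the anode, E°cell = E°(Au⁺/Au) − E°(Cr³⁺/Cr²⁺).
So E°(Cr³⁺/Cr²⁺) = E°(Au⁺/Au) − E°cell = (+1.69) − (+2.102) = -0.41 V.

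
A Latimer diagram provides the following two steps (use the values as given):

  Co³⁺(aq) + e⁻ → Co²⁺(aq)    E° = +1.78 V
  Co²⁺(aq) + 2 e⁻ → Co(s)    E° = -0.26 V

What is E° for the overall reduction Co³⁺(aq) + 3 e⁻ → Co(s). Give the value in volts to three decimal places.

Adding the free-energy changes (−nFE°) of the two steps gives −n₃FE°₃ = −n₁FE°₁ − n₂FE°₂.
E°₃ = (1×+1.78 + 2×-0.26) / 3 = (+1.260) / 3 = +0.420 V.

+0.420 V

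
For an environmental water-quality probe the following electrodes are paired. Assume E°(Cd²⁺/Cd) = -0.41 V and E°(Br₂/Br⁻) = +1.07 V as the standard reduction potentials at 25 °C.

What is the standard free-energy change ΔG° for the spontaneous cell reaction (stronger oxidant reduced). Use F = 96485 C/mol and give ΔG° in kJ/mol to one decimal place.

Br₂/Br⁻ (E° = +1.07 V) is the cathode; Cd²⁺/Cd (E° = -0.41 V) is the anode, so E°cell = +1.48 V.
Balancing electrons gives n = 2 (lcm of 2 and 2).
ΔG° = −nFE° = −(2)(96485)(+1.48) = -285,596 J = -285.6 kJ/mol.

-285.6 kJ/mol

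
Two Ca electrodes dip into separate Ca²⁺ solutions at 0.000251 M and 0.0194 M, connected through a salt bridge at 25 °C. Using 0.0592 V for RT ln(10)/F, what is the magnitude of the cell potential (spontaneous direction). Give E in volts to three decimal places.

+0.056 V

For a concentration cell E°cell = 0. The 0.0194 M side is the cathode (reduction is favoured where [Ca²⁺] is higher).
With n = 2, E = −(0.0592/2) log([Ca²⁺]ₐₙ/[Ca²⁺]꜀ₐₜ) = −(0.0592/2) log(0.000251/0.0194) = −(0.0592/2)(-1.888) = +0.056 V.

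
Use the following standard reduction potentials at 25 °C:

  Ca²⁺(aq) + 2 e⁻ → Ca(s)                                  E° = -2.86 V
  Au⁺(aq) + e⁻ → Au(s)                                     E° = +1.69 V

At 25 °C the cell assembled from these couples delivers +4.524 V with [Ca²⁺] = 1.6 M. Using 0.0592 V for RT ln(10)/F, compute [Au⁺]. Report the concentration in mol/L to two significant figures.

Au⁺/Au is the cathode, Ca²⁺/Ca the anode: E°cell = +4.55 V, n = 2.
Overall reaction: 2 Au⁺(aq) + Ca(s) → 2 Au(s) + Ca²⁺(aq); Q = [Ca²⁺]^1/[Au⁺]^2.
From E = E° − (0.0592/n) log Q: log Q = (E° − E)·n/0.0592 = (+4.55 − (+4.524))·2/0.0592 = 0.8784.
So 2·log[Au⁺] = 1·log(1.6) − log Q = 0.2041 − (0.8784) = -0.6743; log[Au⁺] = -0.6743 / 2 = -0.3372; [Au⁺] = 10^(-0.3372) ≈ 0.46 M.

0.46 M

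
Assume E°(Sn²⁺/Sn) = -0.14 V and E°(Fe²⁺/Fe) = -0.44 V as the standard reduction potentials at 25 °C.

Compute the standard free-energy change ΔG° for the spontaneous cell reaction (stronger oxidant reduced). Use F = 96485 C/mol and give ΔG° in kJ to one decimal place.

-57.9 kJ

Sn²⁺/Sn (E° = -0.14 V) is the cathode; Fe²⁺/Fe (E° = -0.44 V) is the anode, so E°cell = +0.30 V.
Balancing electrons gives n = 2 (lcm of 2 and 2).
ΔG° = −nFE° = −(2)(96485)(+0.30) = -57,891 J = -57.9 kJ.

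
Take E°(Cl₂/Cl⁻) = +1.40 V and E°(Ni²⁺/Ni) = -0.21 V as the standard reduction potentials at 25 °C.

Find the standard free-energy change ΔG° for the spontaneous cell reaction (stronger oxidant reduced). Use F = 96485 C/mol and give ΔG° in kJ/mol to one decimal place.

Cl₂/Cl⁻ (E° = +1.40 V) is the cathode; Ni²⁺/Ni (E° = -0.21 V) is the anode, so E°cell = +1.61 V.
Balancing electrons gives n = 2 (lcm of 2 and 2).
ΔG° = −nFE° = −(2)(96485)(+1.61) = -310,682 J = -310.7 kJ/mol.

-310.7 kJ/mol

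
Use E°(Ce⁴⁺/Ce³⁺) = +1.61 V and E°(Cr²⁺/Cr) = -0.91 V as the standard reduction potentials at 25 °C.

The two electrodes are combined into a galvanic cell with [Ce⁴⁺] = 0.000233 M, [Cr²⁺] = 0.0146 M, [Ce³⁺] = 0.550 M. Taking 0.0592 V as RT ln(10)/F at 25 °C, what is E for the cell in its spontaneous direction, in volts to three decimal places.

Ce⁴⁺/Ce³⁺ is the cathode (higher E°), Cr²⁺/Cr the anode: E°cell = +1.61 − (-0.91) = +2.52 V, n = 2.
Overall: 2 Ce⁴⁺(aq) + Cr(s) → 2 Ce³⁺(aq) + Cr²⁺(aq)
Q = [Ce³⁺]^2·[Cr²⁺] / ([Ce⁴⁺]^2); log Q = 4.910.
E = E° − (0.0592/n) log Q = +2.52 − (0.0592/2)(4.910) = +2.375 V.

+2.375 V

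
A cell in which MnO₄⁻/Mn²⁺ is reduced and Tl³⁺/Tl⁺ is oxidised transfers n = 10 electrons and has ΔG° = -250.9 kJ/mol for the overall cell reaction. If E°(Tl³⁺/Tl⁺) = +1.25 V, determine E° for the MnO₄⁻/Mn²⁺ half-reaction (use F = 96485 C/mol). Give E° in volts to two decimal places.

E°cell = −ΔG°/(nF) = −(-250.9×10³)/((10)(96485)) = +0.260 V.
Since MnO₄⁻/Mn²⁺ is the cathode and Tl³⁺/Tl⁺ the anode, E°cell = E°(MnO₄⁻/Mn²⁺) − E°(Tl³⁺/Tl⁺).
So E°(MnO₄⁻/Mn²⁺) = E°cell + E°(Tl³⁺/Tl⁺) = +0.260 + (+1.25) = +1.51 V.

+1.51 V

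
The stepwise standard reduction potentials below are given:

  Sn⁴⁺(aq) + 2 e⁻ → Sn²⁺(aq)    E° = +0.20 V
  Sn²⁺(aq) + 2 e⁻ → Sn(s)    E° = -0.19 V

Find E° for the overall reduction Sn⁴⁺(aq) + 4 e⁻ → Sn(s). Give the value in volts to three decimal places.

Adding the free-energy changes (−nFE°) of the two steps gives −n₃FE°₃ = −n₁FE°₁ − n₂FE°₂.
E°₃ = (2×+0.20 + 2×-0.19) / 4 = (+0.020) / 4 = +0.005 V.

+0.005 V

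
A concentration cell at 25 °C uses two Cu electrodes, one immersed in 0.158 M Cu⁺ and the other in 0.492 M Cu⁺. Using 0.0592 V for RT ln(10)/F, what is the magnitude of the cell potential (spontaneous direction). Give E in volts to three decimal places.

For a concentration cell E°cell = 0. The 0.492 M side is the cathode (reduction is favoured where [Cu⁺] is higher).
With n = 1, E = −(0.0592/1) log([Cu⁺]ₐₙ/[Cu⁺]꜀ₐₜ) = −(0.0592/1) log(0.158/0.492) = −(0.0592/1)(-0.493) = +0.029 V.

+0.029 V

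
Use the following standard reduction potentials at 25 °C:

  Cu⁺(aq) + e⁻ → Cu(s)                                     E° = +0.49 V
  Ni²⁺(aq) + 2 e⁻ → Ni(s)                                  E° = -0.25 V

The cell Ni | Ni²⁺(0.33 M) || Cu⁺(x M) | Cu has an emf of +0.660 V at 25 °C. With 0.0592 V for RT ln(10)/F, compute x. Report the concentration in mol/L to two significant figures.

0.026 M

Cu⁺/Cu is the cathode, Ni²⁺/Ni the anode: E°cell = +0.74 V, n = 2.
Overall reaction: 2 Cu⁺(aq) + Ni(s) → 2 Cu(s) + Ni²⁺(aq); Q = [Ni²⁺]^1/[Cu⁺]^2.
From E = E° − (0.0592/n) log Q: log Q = (E° − E)·n/0.0592 = (+0.74 − (+0.660))·2/0.0592 = 2.7027.
So 2·log[Cu⁺] = 1·log(0.33) − log Q = -0.4815 − (2.7027) = -3.1842; log[Cu⁺] = -3.1842 / 2 = -1.5921; [Cu⁺] = 10^(-1.5921) ≈ 0.026 M.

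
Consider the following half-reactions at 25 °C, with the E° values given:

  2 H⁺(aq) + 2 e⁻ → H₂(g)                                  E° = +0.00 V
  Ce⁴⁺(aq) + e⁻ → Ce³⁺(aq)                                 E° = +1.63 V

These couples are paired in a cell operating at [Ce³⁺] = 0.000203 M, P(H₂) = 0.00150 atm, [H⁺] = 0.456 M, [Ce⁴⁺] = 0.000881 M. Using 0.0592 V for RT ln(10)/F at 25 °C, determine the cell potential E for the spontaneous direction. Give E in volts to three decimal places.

Ce⁴⁺/Ce³⁺ is the cathode (higher E°), H⁺/H₂ the anode: E°cell = +1.63 − (+0.00) = +1.63 V, n = 2.
Overall: 2 Ce⁴⁺(aq) + H₂(g) → 2 Ce³⁺(aq) + 2 H⁺(aq)
Q = [Ce³⁺]^2·[H⁺]^2 / ([Ce⁴⁺]^2·P(H₂)); log Q = 0.867.
E = E° − (0.0592/n) log Q = +1.63 − (0.0592/2)(0.867) = +1.604 V.

+1.604 V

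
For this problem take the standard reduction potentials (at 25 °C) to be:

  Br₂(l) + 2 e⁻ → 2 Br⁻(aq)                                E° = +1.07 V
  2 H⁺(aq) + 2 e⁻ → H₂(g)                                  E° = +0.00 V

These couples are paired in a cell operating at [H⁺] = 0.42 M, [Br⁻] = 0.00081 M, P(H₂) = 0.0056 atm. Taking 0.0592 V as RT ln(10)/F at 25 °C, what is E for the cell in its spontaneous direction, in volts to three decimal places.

Br₂/Br⁻ is the cathode (higher E°), H⁺/H₂ the anode: E°cell = +1.07 − (+0.00) = +1.07 V, n = 2.
Overall: Br₂(l) + H₂(g) → 2 Br⁻(aq) + 2 H⁺(aq)
Q = [Br⁻]^2·[H⁺]^2 / (P(H₂)); log Q = -4.685.
E = E° − (0.0592/n) log Q = +1.07 − (0.0592/2)(-4.685) = +1.209 V.

+1.209 V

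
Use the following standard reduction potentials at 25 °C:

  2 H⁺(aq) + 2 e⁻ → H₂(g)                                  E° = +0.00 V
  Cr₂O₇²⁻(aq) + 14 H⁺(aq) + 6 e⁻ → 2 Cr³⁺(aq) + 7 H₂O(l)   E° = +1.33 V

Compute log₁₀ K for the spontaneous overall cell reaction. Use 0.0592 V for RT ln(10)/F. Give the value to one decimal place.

Cathode: Cr₂O₇²⁻/Cr³⁺; anode: H⁺/H₂. E°cell = +1.33 V, n = 6.
log K = nE°cell / 0.0592 = (6)(+1.33) / 0.0592 = 134.8.

134.8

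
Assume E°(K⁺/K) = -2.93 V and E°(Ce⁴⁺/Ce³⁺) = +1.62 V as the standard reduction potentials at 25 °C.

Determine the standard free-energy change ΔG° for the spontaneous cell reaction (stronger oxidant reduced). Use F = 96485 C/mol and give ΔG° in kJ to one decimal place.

-439.0 kJ

Ce⁴⁺/Ce³⁺ (E° = +1.62 V) is the cathode; K⁺/K (E° = -2.93 V) is the anode, so E°cell = +4.55 V.
Balancing electrons gives n = 1 (lcm of 1 and 1).
ΔG° = −nFE° = −(1)(96485)(+4.55) = -439,007 J = -439.0 kJ.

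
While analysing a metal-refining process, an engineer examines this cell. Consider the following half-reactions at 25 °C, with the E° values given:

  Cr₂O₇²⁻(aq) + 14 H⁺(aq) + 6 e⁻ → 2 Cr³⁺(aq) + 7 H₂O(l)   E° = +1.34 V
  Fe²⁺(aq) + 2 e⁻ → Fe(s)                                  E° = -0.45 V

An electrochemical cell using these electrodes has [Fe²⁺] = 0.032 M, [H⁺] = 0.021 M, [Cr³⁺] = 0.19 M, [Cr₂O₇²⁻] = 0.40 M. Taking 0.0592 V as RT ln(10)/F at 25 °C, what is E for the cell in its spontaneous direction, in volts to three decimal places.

+1.613 V

Cr₂O₇²⁻/Cr³⁺ is the cathode (higher E°), Fe²⁺/Fe the anode: E°cell = +1.34 − (-0.45) = +1.79 V, n = 6.
Overall: Cr₂O₇²⁻(aq) + 14 H⁺(aq) + 3 Fe(s) → 2 Cr³⁺(aq) + 7 H₂O(l) + 3 Fe²⁺(aq)
Q = [Cr³⁺]^2·[Fe²⁺]^3 / ([Cr₂O₇²⁻]·[H⁺]^14); log Q = 17.960.
E = E° − (0.0592/n) log Q = +1.79 − (0.0592/6)(17.960) = +1.613 V.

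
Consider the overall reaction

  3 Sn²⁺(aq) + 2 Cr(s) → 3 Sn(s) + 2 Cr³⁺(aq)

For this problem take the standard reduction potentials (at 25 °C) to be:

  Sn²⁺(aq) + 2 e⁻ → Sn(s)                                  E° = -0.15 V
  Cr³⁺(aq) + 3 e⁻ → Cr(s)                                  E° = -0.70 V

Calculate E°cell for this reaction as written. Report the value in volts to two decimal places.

The Sn²⁺/Sn couple has the higher reduction potential, so it is the cathode; Cr³⁺/Cr is oxidised at the anode.
E°cell = E°(cathode) − E°(anode) = (-0.15) − (-0.70) = +0.55 V.

+0.55 V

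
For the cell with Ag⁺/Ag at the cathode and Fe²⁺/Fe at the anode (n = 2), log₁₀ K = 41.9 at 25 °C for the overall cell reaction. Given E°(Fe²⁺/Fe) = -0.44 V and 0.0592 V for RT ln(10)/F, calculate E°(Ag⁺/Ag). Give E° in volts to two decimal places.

E°cell = (0.0592/n)·log K = (0.0592/2)(41.9) = +1.240 V.
Since Ag⁺/Ag is the cathode and Fe²⁺/Fe the anode, E°cell = E°(Ag⁺/Ag) − E°(Fe²⁺/Fe).
So E°(Ag⁺/Ag) = E°cell + E°(Fe²⁺/Fe) = +1.240 + (-0.44) = +0.80 V.

+0.80 V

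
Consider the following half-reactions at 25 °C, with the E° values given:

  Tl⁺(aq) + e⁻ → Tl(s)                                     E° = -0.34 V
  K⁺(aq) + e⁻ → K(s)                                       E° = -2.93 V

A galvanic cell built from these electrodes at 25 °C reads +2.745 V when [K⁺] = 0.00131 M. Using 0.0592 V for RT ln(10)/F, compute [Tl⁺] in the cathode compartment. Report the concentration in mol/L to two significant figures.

Tl⁺/Tl is the cathode, K⁺/K the anode: E°cell = +2.59 V, n = 1.
Overall reaction: Tl⁺(aq) + K(s) → Tl(s) + K⁺(aq); Q = [K⁺]^1/[Tl⁺]^1.
From E = E° − (0.0592/n) log Q: log Q = (E° − E)·n/0.0592 = (+2.59 − (+2.745))·1/0.0592 = -2.6182.
So 1·log[Tl⁺] = 1·log(0.00131) − log Q = -2.8827 − (-2.6182) = -0.2645; [Tl⁺] = 10^(-0.2645) ≈ 0.54 M.

0.54 M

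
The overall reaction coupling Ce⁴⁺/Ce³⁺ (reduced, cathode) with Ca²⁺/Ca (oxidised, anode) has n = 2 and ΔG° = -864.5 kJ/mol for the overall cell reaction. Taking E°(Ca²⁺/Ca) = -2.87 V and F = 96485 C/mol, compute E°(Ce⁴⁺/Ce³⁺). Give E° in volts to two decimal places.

+1.61 V

E°cell = −ΔG°/(nF) = −(-864.5×10³)/((2)(96485)) = +4.480 V.
Since Ce⁴⁺/Ce³⁺ is the cathode and Ca²⁺/Ca the anode, E°cell = E°(Ce⁴⁺/Ce³⁺) − E°(Ca²⁺/Ca).
So E°(Ce⁴⁺/Ce³⁺) = E°cell + E°(Ca²⁺/Ca) = +4.480 + (-2.87) = +1.61 V.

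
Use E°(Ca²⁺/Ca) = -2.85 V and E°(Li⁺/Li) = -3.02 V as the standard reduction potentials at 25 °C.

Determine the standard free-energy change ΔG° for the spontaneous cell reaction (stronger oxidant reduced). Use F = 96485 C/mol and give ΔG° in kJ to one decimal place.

-32.8 kJ

Ca²⁺/Ca (E° = -2.85 V) is the cathode; Li⁺/Li (E° = -3.02 V) is the anode, so E°cell = +0.17 V.
Balancing electrons gives n = 2 (lcm of 2 and 1).
ΔG° = −nFE° = −(2)(96485)(+0.17) = -32,805 J = -32.8 kJ.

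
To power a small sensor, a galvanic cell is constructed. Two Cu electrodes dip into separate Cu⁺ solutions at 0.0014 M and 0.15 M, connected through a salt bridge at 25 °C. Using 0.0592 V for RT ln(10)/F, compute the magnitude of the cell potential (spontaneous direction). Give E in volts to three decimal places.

For a concentration cell E°cell = 0. The 0.15 M side is the cathode (reduction is favoured where [Cu⁺] is higher).
With n = 1, E = −(0.0592/1) log([Cu⁺]ₐₙ/[Cu⁺]꜀ₐₜ) = −(0.0592/1) log(0.0014/0.15) = −(0.0592/1)(-2.030) = +0.120 V.

+0.120 V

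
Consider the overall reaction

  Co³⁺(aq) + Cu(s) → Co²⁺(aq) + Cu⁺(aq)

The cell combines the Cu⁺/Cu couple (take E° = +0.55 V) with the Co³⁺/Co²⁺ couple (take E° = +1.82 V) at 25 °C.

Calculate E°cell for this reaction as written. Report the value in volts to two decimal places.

The Co³⁺/Co²⁺ couple has the higher reduction potential, so it is the cathode; Cu⁺/Cu is oxidised at the anode.
E°cell = E°(cathode) − E°(anode) = (+1.82) − (+0.55) = +1.27 V.

+1.27 V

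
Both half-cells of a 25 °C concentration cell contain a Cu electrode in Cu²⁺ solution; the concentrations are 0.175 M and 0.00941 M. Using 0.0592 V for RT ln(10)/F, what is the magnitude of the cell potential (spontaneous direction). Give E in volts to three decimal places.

+0.038 V

For a concentration cell E°cell = 0. The 0.175 M side is the cathode (reduction is favoured where [Cu²⁺] is higher).
With n = 2, E = −(0.0592/2) log([Cu²⁺]ₐₙ/[Cu²⁺]꜀ₐₜ) = −(0.0592/2) log(0.00941/0.175) = −(0.0592/2)(-1.269) = +0.038 V.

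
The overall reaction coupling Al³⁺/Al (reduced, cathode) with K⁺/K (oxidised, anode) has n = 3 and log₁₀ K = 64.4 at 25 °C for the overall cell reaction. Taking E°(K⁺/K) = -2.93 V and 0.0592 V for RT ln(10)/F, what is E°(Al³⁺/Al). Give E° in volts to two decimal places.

E°cell = (0.0592/n)·log K = (0.0592/3)(64.4) = +1.271 V.
Since Al³⁺/Al is the cathode and K⁺/K the anode, E°cell = E°(Al³⁺/Al) − E°(K⁺/K).
So E°(Al³⁺/Al) = E°cell + E°(K⁺/K) = +1.271 + (-2.93) = -1.66 V.

-1.66 V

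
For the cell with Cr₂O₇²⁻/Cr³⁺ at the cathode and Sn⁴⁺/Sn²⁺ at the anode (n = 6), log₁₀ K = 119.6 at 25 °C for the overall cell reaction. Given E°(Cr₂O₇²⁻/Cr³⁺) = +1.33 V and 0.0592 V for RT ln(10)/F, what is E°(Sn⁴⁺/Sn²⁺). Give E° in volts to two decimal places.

+0.15 V

E°cell = (0.0592/n)·log K = (0.0592/6)(119.6) = +1.180 V.
Since Cr₂O₇²⁻/Cr³⁺ is the cathode and Sn⁴⁺/Sn²⁺ the anode, E°cell = E°(Cr₂O₇²⁻/Cr³⁺) − E°(Sn⁴⁺/Sn²⁺).
So E°(Sn⁴⁺/Sn²⁺) = E°(Cr₂O₇²⁻/Cr³⁺) − E°cell = (+1.33) − (+1.180) = +0.15 V.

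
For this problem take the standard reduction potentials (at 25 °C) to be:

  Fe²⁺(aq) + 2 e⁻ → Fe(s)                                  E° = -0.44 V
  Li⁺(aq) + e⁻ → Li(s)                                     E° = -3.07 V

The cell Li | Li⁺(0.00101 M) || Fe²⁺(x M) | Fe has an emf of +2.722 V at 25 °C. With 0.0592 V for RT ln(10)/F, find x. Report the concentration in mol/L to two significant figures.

Fe²⁺/Fe is the cathode, Li⁺/Li the anode: E°cell = +2.63 V, n = 2.
Overall reaction: Fe²⁺(aq) + 2 Li(s) → Fe(s) + 2 Li⁺(aq); Q = [Li⁺]^2/[Fe²⁺]^1.
From E = E° − (0.0592/n) log Q: log Q = (E° − E)·n/0.0592 = (+2.63 − (+2.722))·2/0.0592 = -3.1081.
So 1·log[Fe²⁺] = 2·log(0.00101) − log Q = -5.9914 − (-3.1081) = -2.8833; [Fe²⁺] = 10^(-2.8833) ≈ 0.0013 M.

0.0013 M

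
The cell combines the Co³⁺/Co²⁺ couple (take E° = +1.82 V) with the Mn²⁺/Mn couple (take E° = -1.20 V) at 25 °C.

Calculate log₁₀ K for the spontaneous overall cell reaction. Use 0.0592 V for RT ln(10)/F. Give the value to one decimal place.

Cathode: Co³⁺/Co²⁺; anode: Mn²⁺/Mn. E°cell = +3.02 V, n = 2.
log K = nE°cell / 0.0592 = (2)(+3.02) / 0.0592 = 102.0.

102.0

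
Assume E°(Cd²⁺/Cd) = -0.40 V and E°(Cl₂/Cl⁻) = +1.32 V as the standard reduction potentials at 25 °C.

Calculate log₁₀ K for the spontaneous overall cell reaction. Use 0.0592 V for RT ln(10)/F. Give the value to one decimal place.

Cathode: Cl₂/Cl⁻; anode: Cd²⁺/Cd. E°cell = +1.72 V, n = 2.
log K = nE°cell / 0.0592 = (2)(+1.72) / 0.0592 = 58.1.

58.1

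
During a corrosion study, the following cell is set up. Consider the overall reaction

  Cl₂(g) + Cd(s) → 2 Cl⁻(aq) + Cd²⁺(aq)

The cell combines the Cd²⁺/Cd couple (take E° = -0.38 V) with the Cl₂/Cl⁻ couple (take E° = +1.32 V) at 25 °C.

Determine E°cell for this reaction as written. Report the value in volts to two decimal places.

The Cl₂/Cl⁻ couple has the higher reduction potential, so it is the cathode; Cd²⁺/Cd is oxidised at the anode.
E°cell = E°(cathode) − E°(anode) = (+1.32) − (-0.38) = +1.70 V.

+1.70 V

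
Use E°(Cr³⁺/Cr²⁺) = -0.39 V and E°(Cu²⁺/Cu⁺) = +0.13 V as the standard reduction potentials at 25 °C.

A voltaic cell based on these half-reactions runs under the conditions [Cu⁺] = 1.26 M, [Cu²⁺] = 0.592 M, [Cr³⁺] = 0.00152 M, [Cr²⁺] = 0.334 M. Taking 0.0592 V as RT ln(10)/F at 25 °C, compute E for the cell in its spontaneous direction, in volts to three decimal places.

+0.639 V

Cu²⁺/Cu⁺ is the cathode (higher E°), Cr³⁺/Cr²⁺ the anode: E°cell = +0.13 − (-0.39) = +0.52 V, n = 1.
Overall: Cu²⁺(aq) + Cr²⁺(aq) → Cu⁺(aq) + Cr³⁺(aq)
Q = [Cu⁺]·[Cr³⁺] / ([Cu²⁺]·[Cr²⁺]); log Q = -2.014.
E = E° − (0.0592/n) log Q = +0.52 − (0.0592/1)(-2.014) = +0.639 V.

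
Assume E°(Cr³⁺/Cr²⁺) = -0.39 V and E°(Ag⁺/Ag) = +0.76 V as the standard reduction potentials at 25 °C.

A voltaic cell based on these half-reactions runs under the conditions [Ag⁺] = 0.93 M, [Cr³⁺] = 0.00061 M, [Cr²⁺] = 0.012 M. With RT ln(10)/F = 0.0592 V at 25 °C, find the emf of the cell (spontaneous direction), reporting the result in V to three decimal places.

Ag⁺/Ag is the cathode (higher E°), Cr³⁺/Cr²⁺ the anode: E°cell = +0.76 − (-0.39) = +1.15 V, n = 1.
Overall: Ag⁺(aq) + Cr²⁺(aq) → Ag(s) + Cr³⁺(aq)
Q = [Cr³⁺] / ([Ag⁺]·[Cr²⁺]); log Q = -1.262.
E = E° − (0.0592/n) log Q = +1.15 − (0.0592/1)(-1.262) = +1.225 V.

+1.225 V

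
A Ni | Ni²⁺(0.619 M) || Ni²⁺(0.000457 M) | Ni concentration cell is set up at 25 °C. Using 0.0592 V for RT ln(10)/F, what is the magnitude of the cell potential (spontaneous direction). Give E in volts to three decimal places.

For a concentration cell E°cell = 0. The 0.619 M side is the cathode (reduction is favoured where [Ni²⁺] is higher).
With n = 2, E = −(0.0592/2) log([Ni²⁺]ₐₙ/[Ni²⁺]꜀ₐₜ) = −(0.0592/2) log(0.000457/0.619) = −(0.0592/2)(-3.132) = +0.093 V.

+0.093 V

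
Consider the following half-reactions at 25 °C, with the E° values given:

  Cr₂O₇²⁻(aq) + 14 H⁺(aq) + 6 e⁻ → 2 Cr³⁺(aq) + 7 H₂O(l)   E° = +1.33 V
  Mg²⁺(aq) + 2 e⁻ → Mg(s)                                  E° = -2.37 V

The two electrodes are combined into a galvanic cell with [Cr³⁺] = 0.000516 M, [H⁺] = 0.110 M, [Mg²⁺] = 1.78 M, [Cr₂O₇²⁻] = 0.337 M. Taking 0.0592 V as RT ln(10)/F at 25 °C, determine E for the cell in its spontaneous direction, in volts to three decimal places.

+3.620 V

Cr₂O₇²⁻/Cr³⁺ is the cathode (higher E°), Mg²⁺/Mg the anode: E°cell = +1.33 − (-2.37) = +3.70 V, n = 6.
Overall: Cr₂O₇²⁻(aq) + 14 H⁺(aq) + 3 Mg(s) → 2 Cr³⁺(aq) + 7 H₂O(l) + 3 Mg²⁺(aq)
Q = [Cr³⁺]^2·[Mg²⁺]^3 / ([Cr₂O₇²⁻]·[H⁺]^14); log Q = 8.069.
E = E° − (0.0592/n) log Q = +3.70 − (0.0592/6)(8.069) = +3.620 V.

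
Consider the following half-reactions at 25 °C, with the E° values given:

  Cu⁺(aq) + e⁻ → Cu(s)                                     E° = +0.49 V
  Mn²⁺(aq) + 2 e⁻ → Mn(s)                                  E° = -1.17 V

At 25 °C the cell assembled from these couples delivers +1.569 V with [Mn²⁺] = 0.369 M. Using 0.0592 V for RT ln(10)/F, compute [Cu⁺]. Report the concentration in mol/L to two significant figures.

Cu⁺/Cu is the cathode, Mn²⁺/Mn the anode: E°cell = +1.66 V, n = 2.
Overall reaction: 2 Cu⁺(aq) + Mn(s) → 2 Cu(s) + Mn²⁺(aq); Q = [Mn²⁺]^1/[Cu⁺]^2.
From E = E° − (0.0592/n) log Q: log Q = (E° − E)·n/0.0592 = (+1.66 − (+1.569))·2/0.0592 = 3.0743.
So 2·log[Cu⁺] = 1·log(0.369) − log Q = -0.4330 − (3.0743) = -3.5073; log[Cu⁺] = -3.5073 / 2 = -1.7536; [Cu⁺] = 10^(-1.7536) ≈ 0.018 M.

0.018 M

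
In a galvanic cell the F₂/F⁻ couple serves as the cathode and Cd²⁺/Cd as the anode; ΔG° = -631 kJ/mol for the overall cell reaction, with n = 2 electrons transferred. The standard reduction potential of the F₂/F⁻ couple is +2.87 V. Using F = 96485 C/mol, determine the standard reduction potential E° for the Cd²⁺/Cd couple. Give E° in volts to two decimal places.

E°cell = −ΔG°/(nF) = −(-631×10³)/((2)(96485)) = +3.270 V.
Since F₂/F⁻ is the cathode and Cd²⁺/Cd the anode, E°cell = E°(F₂/F⁻) − E°(Cd²⁺/Cd).
So E°(Cd²⁺/Cd) = E°(F₂/F⁻) − E°cell = (+2.87) − (+3.270) = -0.40 V.

-0.40 V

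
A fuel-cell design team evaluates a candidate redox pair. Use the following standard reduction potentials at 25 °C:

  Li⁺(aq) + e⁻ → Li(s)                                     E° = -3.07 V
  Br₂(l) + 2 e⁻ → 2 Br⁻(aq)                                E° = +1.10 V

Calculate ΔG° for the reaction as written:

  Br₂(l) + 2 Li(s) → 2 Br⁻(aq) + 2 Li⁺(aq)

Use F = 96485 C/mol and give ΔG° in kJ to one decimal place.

As written, Br₂/Br⁻ is reduced (cathode) and Li⁺/Li is oxidised (anode), so E°cell = (+1.10) − (-3.07) = +4.17 V.
Balancing electrons gives n = 2.
ΔG° = −nFE° = −(2)(96485)(+4.17) = -804,685 J = -804.7 kJ.

-804.7 kJ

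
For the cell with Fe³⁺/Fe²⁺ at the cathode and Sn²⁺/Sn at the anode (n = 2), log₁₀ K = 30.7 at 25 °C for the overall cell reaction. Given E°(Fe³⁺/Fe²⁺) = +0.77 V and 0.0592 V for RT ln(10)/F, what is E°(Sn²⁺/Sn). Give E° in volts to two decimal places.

-0.14 V

E°cell = (0.0592/n)·log K = (0.0592/2)(30.7) = +0.909 V.
Since Fe³⁺/Fe²⁺ is the cathode and Sn²⁺/Sn the anode, E°cell = E°(Fe³⁺/Fe²⁺) − E°(Sn²⁺/Sn).
So E°(Sn²⁺/Sn) = E°(Fe³⁺/Fe²⁺) − E°cell = (+0.77) − (+0.909) = -0.14 V.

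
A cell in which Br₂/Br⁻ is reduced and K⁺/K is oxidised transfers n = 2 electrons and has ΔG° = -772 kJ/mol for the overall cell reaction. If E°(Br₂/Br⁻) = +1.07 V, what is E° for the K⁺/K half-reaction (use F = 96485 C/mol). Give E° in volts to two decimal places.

-2.93 V

E°cell = −ΔG°/(nF) = −(-772×10³)/((2)(96485)) = +4.001 V.
Since Br₂/Br⁻ is the cathode and K⁺/K the anode, E°cell = E°(Br₂/Br⁻) − E°(K⁺/K).
So E°(K⁺/K) = E°(Br₂/Br⁻) − E°cell = (+1.07) − (+4.001) = -2.93 V.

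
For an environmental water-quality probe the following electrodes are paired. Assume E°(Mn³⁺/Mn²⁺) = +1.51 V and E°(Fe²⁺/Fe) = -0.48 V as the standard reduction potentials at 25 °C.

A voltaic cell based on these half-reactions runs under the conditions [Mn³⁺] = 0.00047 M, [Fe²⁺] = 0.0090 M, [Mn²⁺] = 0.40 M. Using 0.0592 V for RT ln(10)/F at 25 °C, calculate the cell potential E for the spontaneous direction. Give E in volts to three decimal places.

+1.877 V

Mn³⁺/Mn²⁺ is the cathode (higher E°), Fe²⁺/Fe the anode: E°cell = +1.51 − (-0.48) = +1.99 V, n = 2.
Overall: 2 Mn³⁺(aq) + Fe(s) → 2 Mn²⁺(aq) + Fe²⁺(aq)
Q = [Mn²⁺]^2·[Fe²⁺] / ([Mn³⁺]^2); log Q = 3.814.
E = E° − (0.0592/n) log Q = +1.99 − (0.0592/2)(3.814) = +1.877 V.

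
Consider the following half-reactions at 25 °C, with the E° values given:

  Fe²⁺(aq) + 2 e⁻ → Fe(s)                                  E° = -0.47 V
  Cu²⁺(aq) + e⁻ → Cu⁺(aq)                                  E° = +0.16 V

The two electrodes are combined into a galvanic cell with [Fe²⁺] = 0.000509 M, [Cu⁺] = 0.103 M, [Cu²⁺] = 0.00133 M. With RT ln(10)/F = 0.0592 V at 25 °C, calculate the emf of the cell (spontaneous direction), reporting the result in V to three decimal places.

Cu²⁺/Cu⁺ is the cathode (higher E°), Fe²⁺/Fe the anode: E°cell = +0.16 − (-0.47) = +0.63 V, n = 2.
Overall: 2 Cu²⁺(aq) + Fe(s) → 2 Cu⁺(aq) + Fe²⁺(aq)
Q = [Cu⁺]^2·[Fe²⁺] / ([Cu²⁺]^2); log Q = 0.485.
E = E° − (0.0592/n) log Q = +0.63 − (0.0592/2)(0.485) = +0.616 V.

+0.616 V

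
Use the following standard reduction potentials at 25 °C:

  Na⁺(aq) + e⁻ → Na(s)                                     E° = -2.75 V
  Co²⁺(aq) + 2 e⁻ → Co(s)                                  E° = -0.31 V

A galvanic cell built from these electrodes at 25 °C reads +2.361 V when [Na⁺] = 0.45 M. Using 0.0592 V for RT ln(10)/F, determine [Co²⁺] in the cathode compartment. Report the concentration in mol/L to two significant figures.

0.00043 M

Co²⁺/Co is the cathode, Na⁺/Na the anode: E°cell = +2.44 V, n = 2.
Overall reaction: Co²⁺(aq) + 2 Na(s) → Co(s) + 2 Na⁺(aq); Q = [Na⁺]^2/[Co²⁺]^1.
From E = E° − (0.0592/n) log Q: log Q = (E° − E)·n/0.0592 = (+2.44 − (+2.361))·2/0.0592 = 2.6689.
So 1·log[Co²⁺] = 2·log(0.45) − log Q = -0.6936 − (2.6689) = -3.3625; [Co²⁺] = 10^(-3.3625) ≈ 0.00043 M.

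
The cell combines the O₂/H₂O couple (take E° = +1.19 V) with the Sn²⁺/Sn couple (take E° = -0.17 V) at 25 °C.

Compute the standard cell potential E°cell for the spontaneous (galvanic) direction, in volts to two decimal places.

+1.36 V

The O₂/H₂O couple has the higher reduction potential, so it is the cathode; Sn²⁺/Sn is oxidised at the anode.
E°cell = E°(cathode) − E°(anode) = (+1.19) − (-0.17) = +1.36 V.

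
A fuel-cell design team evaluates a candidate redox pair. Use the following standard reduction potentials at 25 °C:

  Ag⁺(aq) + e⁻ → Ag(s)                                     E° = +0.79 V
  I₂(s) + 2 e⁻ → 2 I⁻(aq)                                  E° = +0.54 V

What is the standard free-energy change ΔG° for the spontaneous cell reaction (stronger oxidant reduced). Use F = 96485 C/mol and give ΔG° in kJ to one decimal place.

Ag⁺/Ag (E° = +0.79 V) is the cathode; I₂/I⁻ (E° = +0.54 V) is the anode, so E°cell = +0.25 V.
Balancing electrons gives n = 2 (lcm of 1 and 2).
ΔG° = −nFE° = −(2)(96485)(+0.25) = -48,242 J = -48.2 kJ.

-48.2 kJ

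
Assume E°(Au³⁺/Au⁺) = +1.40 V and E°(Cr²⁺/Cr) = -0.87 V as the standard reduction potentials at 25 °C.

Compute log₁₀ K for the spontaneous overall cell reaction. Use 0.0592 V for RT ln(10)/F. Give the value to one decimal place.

76.7

Cathode: Au³⁺/Au⁺; anode: Cr²⁺/Cr. E°cell = +2.27 V, n = 2.
log K = nE°cell / 0.0592 = (2)(+2.27) / 0.0592 = 76.7.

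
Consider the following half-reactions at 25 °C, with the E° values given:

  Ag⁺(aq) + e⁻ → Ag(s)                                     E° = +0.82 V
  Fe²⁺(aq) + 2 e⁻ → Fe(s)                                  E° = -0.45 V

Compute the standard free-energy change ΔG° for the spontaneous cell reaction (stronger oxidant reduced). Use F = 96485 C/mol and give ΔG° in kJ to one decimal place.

Ag⁺/Ag (E° = +0.82 V) is the cathode; Fe²⁺/Fe (E° = -0.45 V) is the anode, so E°cell = +1.27 V.
Balancing electrons gives n = 2 (lcm of 1 and 2).
ΔG° = −nFE° = −(2)(96485)(+1.27) = -245,072 J = -245.1 kJ.

-245.1 kJ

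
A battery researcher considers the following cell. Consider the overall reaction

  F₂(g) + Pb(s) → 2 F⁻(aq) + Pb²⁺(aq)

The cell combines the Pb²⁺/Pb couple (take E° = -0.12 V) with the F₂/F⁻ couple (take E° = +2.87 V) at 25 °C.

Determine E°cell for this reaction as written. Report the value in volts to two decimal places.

The F₂/F⁻ couple has the higher reduction potential, so it is the cathode; Pb²⁺/Pb is oxidised at the anode.
E°cell = E°(cathode) − E°(anode) = (+2.87) − (-0.12) = +2.99 V.
Since E°cell > 0, the reaction is spontaneous under standard conditions.

+2.99 V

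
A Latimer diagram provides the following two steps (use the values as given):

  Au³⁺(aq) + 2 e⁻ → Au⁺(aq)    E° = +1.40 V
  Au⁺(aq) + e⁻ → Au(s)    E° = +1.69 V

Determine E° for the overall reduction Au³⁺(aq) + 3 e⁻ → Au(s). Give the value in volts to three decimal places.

Adding the free-energy changes (−nFE°) of the two steps gives −n₃FE°₃ = −n₁FE°₁ − n₂FE°₂.
E°₃ = (2×+1.40 + 1×+1.69) / 3 = (+4.490) / 3 = +1.497 V.
E° values themselves are not directly additive — weighting by electron count is essential.

+1.497 V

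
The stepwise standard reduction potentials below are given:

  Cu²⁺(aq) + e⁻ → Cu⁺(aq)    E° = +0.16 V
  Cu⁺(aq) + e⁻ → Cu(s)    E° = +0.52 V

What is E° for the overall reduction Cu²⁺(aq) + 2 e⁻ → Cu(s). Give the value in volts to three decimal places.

+0.340 V

Since ΔG° = −nFE° is additive over sequential reductions, n₃E°₃ = n₁E°₁ + n₂E°₂.
E°₃ = (1×+0.16 + 1×+0.52) / 2 = (+0.680) / 2 = +0.340 V.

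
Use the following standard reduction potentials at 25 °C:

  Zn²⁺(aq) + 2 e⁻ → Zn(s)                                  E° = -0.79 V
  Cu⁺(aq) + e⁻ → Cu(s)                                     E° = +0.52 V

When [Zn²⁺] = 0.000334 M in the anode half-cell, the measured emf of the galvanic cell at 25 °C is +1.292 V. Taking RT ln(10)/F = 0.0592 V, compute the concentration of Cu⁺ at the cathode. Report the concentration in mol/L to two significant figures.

Cu⁺/Cu is the cathode, Zn²⁺/Zn the anode: E°cell = +1.31 V, n = 2.
Overall reaction: 2 Cu⁺(aq) + Zn(s) → 2 Cu(s) + Zn²⁺(aq); Q = [Zn²⁺]^1/[Cu⁺]^2.
From E = E° − (0.0592/n) log Q: log Q = (E° − E)·n/0.0592 = (+1.31 − (+1.292))·2/0.0592 = 0.6081.
So 2·log[Cu⁺] = 1·log(0.000334) − log Q = -3.4763 − (0.6081) = -4.0844; log[Cu⁺] = -4.0844 / 2 = -2.0422; [Cu⁺] = 10^(-2.0422) ≈ 0.0091 M.

0.0091 M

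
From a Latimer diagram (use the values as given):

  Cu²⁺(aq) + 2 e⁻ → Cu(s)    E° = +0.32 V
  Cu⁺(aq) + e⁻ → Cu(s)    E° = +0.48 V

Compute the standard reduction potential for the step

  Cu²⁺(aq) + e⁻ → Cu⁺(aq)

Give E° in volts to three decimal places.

+0.160 V

Sequential free energies add, so n₃E°₃ = n₁E°₁ + n₂E°₂.
With n₃ = 2, and the known step contributing 1×(+0.48) V, the unknown satisfies 1·E° = 2×(+0.32) − 1×(+0.48) = +0.160.
E° = +0.160 / 1 = +0.160 V.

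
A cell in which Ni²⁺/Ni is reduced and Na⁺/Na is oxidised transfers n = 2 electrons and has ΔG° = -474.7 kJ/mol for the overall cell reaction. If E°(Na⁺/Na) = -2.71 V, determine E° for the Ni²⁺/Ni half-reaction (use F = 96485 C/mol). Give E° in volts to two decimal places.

-0.25 V

E°cell = −ΔG°/(nF) = −(-474.7×10³)/((2)(96485)) = +2.460 V.
Since Ni²⁺/Ni is the cathode and Na⁺/Na the anode, E°cell = E°(Ni²⁺/Ni) − E°(Na⁺/Na).
So E°(Ni²⁺/Ni) = E°cell + E°(Na⁺/Na) = +2.460 + (-2.71) = -0.25 V.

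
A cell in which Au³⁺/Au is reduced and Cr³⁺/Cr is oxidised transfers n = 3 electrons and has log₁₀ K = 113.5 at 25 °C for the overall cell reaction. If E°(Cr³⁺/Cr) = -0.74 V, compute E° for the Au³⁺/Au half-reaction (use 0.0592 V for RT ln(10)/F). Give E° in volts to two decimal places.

E°cell = (0.0592/n)·log K = (0.0592/3)(113.5) = +2.240 V.
Since Au³⁺/Au is the cathode and Cr³⁺/Cr the anode, E°cell = E°(Au³⁺/Au) − E°(Cr³⁺/Cr).
So E°(Au³⁺/Au) = E°cell + E°(Cr³⁺/Cr) = +2.240 + (-0.74) = +1.50 V.

+1.50 V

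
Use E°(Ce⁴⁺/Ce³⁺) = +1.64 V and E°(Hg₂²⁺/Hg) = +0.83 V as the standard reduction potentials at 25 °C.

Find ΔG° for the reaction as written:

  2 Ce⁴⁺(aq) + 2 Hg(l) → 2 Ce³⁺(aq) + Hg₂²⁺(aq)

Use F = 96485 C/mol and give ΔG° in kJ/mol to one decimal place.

-156.3 kJ/mol

As written, Ce⁴⁺/Ce³⁺ is reduced (cathode) and Hg₂²⁺/Hg is oxidised (anode), so E°cell = (+1.64) − (+0.83) = +0.81 V.
Balancing electrons gives n = 2.
ΔG° = −nFE° = −(2)(96485)(+0.81) = -156,306 J = -156.3 kJ/mol.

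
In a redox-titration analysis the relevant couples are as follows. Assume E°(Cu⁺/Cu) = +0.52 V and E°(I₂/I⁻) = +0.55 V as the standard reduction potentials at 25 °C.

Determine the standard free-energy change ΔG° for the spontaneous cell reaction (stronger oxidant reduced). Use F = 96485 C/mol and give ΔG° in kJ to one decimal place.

I₂/I⁻ (E° = +0.55 V) is the cathode; Cu⁺/Cu (E° = +0.52 V) is the anode, so E°cell = +0.03 V.
Balancing electrons gives n = 2 (lcm of 2 and 1).
ΔG° = −nFE° = −(2)(96485)(+0.03) = -5,789 J = -5.8 kJ.

-5.8 kJ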